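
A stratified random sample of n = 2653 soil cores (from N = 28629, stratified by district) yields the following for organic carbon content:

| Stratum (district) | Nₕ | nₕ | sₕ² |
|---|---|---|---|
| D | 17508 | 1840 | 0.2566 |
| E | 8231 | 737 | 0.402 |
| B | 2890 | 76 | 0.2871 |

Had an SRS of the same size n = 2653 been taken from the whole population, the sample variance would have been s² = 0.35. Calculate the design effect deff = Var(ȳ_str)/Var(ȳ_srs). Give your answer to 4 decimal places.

1.0460

Var(ȳ_str) = Σ Wₕ²(1−fₕ)sₕ²/nₕ with Wₕ = Nₕ/28629:
  D: (17508/28629)²·(1−1840/17508)·0.2566/1840 = 4.6674167 × 10^-5
  E: (8231/28629)²·(1−737/8231)·0.402/737 = 4.1049937 × 10^-5
  B: (2890/28629)²·(1−76/2890)·0.2871/76 = 3.7482554 × 10^-5
  → Var(ȳ_str) = 1.2520666 × 10^-4.
Var(ȳ_srs) = (1 − 2653/28629)·0.35/2653 = 1.1970076 × 10^-4.
deff = (1.2520666 × 10^-4) / (1.1970076 × 10^-4) = 1.0460.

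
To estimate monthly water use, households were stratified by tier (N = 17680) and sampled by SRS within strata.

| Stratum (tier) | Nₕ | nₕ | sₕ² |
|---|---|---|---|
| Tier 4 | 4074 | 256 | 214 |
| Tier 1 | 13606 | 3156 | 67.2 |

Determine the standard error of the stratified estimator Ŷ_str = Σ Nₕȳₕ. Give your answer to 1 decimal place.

4003.8

Var(Ŷ_str) = Σₕ Nₕ²(1 − fₕ)sₕ²/nₕ.
Tier 4: 4074²·(1 − 256/4074)·214/256 = 1.3002617 × 10^7.
Tier 1: 13606²·(1 − 3156/13606)·67.2/3156 = 3.0274643 × 10^6.
Sum = 1.6030081 × 10^7.
SE = √(1.6030081 × 10^7) = 4003.8.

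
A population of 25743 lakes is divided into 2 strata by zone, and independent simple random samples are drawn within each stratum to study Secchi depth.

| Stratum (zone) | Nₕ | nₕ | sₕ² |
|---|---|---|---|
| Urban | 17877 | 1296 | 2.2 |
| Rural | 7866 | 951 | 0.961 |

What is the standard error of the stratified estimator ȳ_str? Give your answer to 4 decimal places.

0.0290

Var(ȳ_str) = Σₕ Wₕ²(1 − fₕ)sₕ²/nₕ with Wₕ = Nₕ/N, N = 25743.
Urban: Wₕ = 0.69444121; term = 0.69444121²·(1 − 0.07249539)·2.2/1296 = 7.5928483 × 10^-4.
Rural: Wₕ = 0.30555879; term = 0.30555879²·(1 − 0.12090008)·0.961/951 = 8.2941271 × 10^-5.
Sum = 8.422261 × 10^-4.
SE = √(8.422261 × 10^-4) = 0.0290.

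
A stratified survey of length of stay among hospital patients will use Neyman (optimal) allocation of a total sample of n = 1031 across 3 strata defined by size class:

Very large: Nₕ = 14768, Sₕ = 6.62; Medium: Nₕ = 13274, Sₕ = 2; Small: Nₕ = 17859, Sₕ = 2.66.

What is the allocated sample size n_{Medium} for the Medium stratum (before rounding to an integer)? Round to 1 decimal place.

Neyman allocation: nₕ = n·NₕSₕ / Σⱼ NⱼSⱼ.
Σ NⱼSⱼ = 14768·6.62 + 13274·2 + 17859·2.66 = 171817.1.
n_{Medium} = 1031·13274·2 / 171817.1 = 159.3.

159.3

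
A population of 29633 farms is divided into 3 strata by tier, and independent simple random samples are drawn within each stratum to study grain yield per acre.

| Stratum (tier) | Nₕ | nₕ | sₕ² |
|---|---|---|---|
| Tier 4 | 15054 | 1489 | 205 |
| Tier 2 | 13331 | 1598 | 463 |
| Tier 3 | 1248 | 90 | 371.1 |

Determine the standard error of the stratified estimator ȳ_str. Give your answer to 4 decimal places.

Var(ȳ_str) = Σₕ Wₕ²(1 − fₕ)sₕ²/nₕ with Wₕ = Nₕ/N, N = 29633.
Tier 4: Wₕ = 0.50801471; term = 0.50801471²·(1 − 0.09891059)·205/1489 = 0.032016926.
Tier 2: Wₕ = 0.44987008; term = 0.44987008²·(1 − 0.11987098)·463/1598 = 0.05160892.
Tier 3: Wₕ = 0.04211521; term = 0.04211521²·(1 − 0.07211538)·371.1/90 = 0.0067861014.
Sum = 0.090411947.
SE = √(0.090411947) = 0.3007.

0.3007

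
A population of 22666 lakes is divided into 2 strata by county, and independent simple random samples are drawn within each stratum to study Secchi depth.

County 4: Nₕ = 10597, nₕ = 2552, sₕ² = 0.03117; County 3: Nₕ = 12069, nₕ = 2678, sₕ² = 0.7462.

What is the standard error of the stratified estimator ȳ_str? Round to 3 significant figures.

Var(ȳ_str) = Σₕ Wₕ²(1 − fₕ)sₕ²/nₕ with Wₕ = Nₕ/N, N = 22666.
County 4: Wₕ = 0.46752846; term = 0.46752846²·(1 − 0.24082287)·0.03117/2552 = 2.0268208 × 10^-6.
County 3: Wₕ = 0.53247154; term = 0.53247154²·(1 − 0.22189079)·0.7462/2678 = 6.1472097 × 10^-5.
Sum = 6.3498918 × 10^-5.
SE = √(6.3498918 × 10^-5) = 0.00797.

0.00797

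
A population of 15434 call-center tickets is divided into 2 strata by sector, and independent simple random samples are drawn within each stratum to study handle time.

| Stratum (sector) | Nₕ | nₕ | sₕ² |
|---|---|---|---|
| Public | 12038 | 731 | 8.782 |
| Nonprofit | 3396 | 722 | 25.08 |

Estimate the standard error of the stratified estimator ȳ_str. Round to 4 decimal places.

0.0905

Var(ȳ_str) = Σₕ Wₕ²(1 − fₕ)sₕ²/nₕ with Wₕ = Nₕ/N, N = 15434.
Public: Wₕ = 0.77996631; term = 0.77996631²·(1 − 0.06072437)·8.782/731 = 0.0068646879.
Nonprofit: Wₕ = 0.22003369; term = 0.22003369²·(1 − 0.21260306)·25.08/722 = 0.001324227.
Sum = 0.0081889149.
SE = √(0.0081889149) = 0.0905.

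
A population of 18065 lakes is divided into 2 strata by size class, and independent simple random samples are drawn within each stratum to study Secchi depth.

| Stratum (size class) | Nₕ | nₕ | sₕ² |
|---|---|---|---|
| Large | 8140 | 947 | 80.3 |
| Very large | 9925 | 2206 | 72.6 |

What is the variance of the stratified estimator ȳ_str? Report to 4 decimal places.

0.0229

Var(ȳ_str) = Σₕ Wₕ²(1 − fₕ)sₕ²/nₕ with Wₕ = Nₕ/N, N = 18065.
Large: Wₕ = 0.45059507; term = 0.45059507²·(1 − 0.11633907)·80.3/947 = 0.015213323.
Very large: Wₕ = 0.54940493; term = 0.54940493²·(1 − 0.22226700)·72.6/2206 = 0.0077258583.
Sum = 0.022939181.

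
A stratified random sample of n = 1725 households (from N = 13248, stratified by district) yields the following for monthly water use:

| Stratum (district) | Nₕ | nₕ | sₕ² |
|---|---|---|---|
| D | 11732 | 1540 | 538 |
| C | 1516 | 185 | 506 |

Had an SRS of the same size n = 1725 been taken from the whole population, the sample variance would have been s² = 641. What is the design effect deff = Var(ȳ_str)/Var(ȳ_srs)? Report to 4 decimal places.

0.8337

Var(ȳ_str) = Σ Wₕ²(1−fₕ)sₕ²/nₕ with Wₕ = Nₕ/13248:
  D: (11732/13248)²·(1−1540/11732)·538/1540 = 0.23800846
  C: (1516/13248)²·(1−185/1516)·506/185 = 0.031445276
  → Var(ȳ_str) = 0.26945374.
Var(ȳ_srs) = (1 − 1725/13248)·641/1725 = 0.32320954.
deff = 0.26945374 / 0.32320954 = 0.8337.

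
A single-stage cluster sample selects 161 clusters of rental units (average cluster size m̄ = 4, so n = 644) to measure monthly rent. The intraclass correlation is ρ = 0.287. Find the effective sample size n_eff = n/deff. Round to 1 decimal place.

346.1

deff = 1 + (4 − 1)·0.287 = 1 + 0.861 = 1.861.
n_eff = 644 / 1.861 = 346.1.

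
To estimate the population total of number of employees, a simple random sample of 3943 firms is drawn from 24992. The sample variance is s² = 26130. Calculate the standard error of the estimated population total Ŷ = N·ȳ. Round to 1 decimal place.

Var(Ŷ) = N²·Var(ȳ) = N²·(1 − n/N)·s²/n.
f = 3943/24992 = 0.15777049; Var(ȳ) = 0.84222951·26130/3943 = 5.5813992.
Var(Ŷ) = 24992² · 5.5813992 = 3.4861423 × 10^9.
SE(Ŷ) = √(3.4861423 × 10^9) = 59043.6.

59043.6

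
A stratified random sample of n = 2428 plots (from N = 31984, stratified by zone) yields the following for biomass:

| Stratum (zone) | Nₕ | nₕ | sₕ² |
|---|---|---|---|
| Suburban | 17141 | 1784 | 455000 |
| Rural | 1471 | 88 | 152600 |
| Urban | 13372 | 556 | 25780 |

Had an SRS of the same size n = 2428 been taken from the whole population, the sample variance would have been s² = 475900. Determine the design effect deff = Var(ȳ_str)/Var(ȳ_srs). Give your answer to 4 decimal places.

0.4243

Var(ȳ_str) = Σ Wₕ²(1−fₕ)sₕ²/nₕ with Wₕ = Nₕ/31984:
  Suburban: (17141/31984)²·(1−1784/17141)·455000/1784 = 65.628659
  Rural: (1471/31984)²·(1−88/1471)·152600/88 = 3.4485868
  Urban: (13372/31984)²·(1−556/13372)·25780/556 = 7.7676819
  → Var(ȳ_str) = 76.844928.
Var(ȳ_srs) = (1 − 2428/31984)·475900/2428 = 181.12563.
deff = 76.844928 / 181.12563 = 0.4243.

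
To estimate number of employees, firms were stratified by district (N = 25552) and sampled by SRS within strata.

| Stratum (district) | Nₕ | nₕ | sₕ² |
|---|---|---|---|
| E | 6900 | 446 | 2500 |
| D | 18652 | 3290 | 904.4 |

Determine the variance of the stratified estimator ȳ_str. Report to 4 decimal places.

0.5030

Var(ȳ_str) = Σₕ Wₕ²(1 − fₕ)sₕ²/nₕ with Wₕ = Nₕ/N, N = 25552.
E: Wₕ = 0.27003757; term = 0.27003757²·(1 − 0.06463768)·2500/446 = 0.38232562.
D: Wₕ = 0.72996243; term = 0.72996243²·(1 − 0.17638859)·904.4/3290 = 0.12063908.
Sum = 0.5029647.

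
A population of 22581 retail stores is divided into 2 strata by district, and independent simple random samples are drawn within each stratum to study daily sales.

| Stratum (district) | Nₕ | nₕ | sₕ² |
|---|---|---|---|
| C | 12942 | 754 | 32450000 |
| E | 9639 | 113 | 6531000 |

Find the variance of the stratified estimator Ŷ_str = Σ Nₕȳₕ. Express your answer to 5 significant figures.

1.2095 × 10^13

Var(Ŷ_str) = Σₕ Nₕ²(1 − fₕ)sₕ²/nₕ.
C: 12942²·(1 − 754/12942)·32450000/754 = 6.7885527 × 10^12.
E: 9639²·(1 − 113/9639)·6531000/113 = 5.3069354 × 10^12.
Sum = 1.2095488 × 10^13.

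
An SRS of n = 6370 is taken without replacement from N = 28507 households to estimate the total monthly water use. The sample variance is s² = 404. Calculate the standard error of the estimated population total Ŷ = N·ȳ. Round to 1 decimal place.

Var(Ŷ) = N²·Var(ȳ) = N²·(1 − n/N)·s²/n.
f = 6370/28507 = 0.22345389; Var(ȳ) = 0.77654611·404/6370 = 0.049250334.
Var(Ŷ) = 28507² · 0.049250334 = 4.0023237 × 10^7.
SE(Ŷ) = √(4.0023237 × 10^7) = 6326.4.

6326.4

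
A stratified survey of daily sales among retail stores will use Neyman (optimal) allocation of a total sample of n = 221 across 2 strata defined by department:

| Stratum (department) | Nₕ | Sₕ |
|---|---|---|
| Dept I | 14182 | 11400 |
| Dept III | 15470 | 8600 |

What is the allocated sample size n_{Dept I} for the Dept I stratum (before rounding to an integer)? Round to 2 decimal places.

Neyman allocation: nₕ = n·NₕSₕ / Σⱼ NⱼSⱼ.
Σ NⱼSⱼ = 14182·11400 + 15470·8600 = 2.947168 × 10^8.
n_{Dept I} = 221·14182·11400 / (2.947168 × 10^8) = 121.24.

121.24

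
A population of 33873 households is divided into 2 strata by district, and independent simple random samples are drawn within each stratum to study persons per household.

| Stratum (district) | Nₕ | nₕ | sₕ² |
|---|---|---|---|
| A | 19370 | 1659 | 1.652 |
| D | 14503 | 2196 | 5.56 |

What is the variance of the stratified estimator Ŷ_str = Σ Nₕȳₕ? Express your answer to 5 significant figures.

Var(Ŷ_str) = Σₕ Nₕ²(1 − fₕ)sₕ²/nₕ.
A: 19370²·(1 − 1659/19370)·1.652/1659 = 341614.55.
D: 14503²·(1 − 2196/14503)·5.56/2196 = 451910.57.
Sum = 793525.12.

793530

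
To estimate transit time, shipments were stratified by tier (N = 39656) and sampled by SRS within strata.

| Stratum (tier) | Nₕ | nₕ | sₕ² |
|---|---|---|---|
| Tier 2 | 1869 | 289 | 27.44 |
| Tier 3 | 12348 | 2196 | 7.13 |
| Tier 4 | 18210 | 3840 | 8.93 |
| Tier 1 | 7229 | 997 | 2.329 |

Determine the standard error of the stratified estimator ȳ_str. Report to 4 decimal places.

0.0298

Var(ȳ_str) = Σₕ Wₕ²(1 − fₕ)sₕ²/nₕ with Wₕ = Nₕ/N, N = 39656.
Tier 2: Wₕ = 0.04713032; term = 0.04713032²·(1 − 0.15462814)·27.44/289 = 1.7829323 × 10^-4.
Tier 3: Wₕ = 0.31137785; term = 0.31137785²·(1 − 0.17784257)·7.13/2196 = 2.5881391 × 10^-4.
Tier 4: Wₕ = 0.45919911; term = 0.45919911²·(1 − 0.21087315)·8.93/3840 = 3.8696273 × 10^-4.
Tier 1: Wₕ = 0.18229272; term = 0.18229272²·(1 − 0.13791672)·2.329/997 = 6.6920964 × 10^-5.
Sum = 8.9099083 × 10^-4.
SE = √(8.9099083 × 10^-4) = 0.0298.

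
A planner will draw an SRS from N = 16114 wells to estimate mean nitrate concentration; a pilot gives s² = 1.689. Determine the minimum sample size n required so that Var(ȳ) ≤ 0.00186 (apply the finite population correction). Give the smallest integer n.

Without fpc, n₀ = s²/D = 1.689/0.00186 = 908.0645.
With fpc, (1 − n/N)·s²/n ≤ D requires n ≥ n₀/(1 + n₀/N) = 908.0645/(1 + 908.0645/16114) = 859.6226.
Rounding up, n = 860.

860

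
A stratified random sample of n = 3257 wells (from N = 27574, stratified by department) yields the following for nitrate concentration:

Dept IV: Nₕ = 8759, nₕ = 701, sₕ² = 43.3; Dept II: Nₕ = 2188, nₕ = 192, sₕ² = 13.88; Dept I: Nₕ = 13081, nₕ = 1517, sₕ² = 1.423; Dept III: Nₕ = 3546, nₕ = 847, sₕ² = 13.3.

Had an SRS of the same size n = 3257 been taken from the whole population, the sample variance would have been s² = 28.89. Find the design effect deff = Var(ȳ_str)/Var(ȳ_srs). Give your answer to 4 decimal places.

Var(ȳ_str) = Σ Wₕ²(1−fₕ)sₕ²/nₕ with Wₕ = Nₕ/27574:
  Dept IV: (8759/27574)²·(1−701/8759)·43.3/701 = 0.0057339265
  Dept II: (2188/27574)²·(1−192/2188)·13.88/192 = 4.1523748 × 10^-4
  Dept I: (13081/27574)²·(1−1517/13081)·1.423/1517 = 1.8662456 × 10^-4
  Dept III: (3546/27574)²·(1−847/3546)·13.3/847 = 1.9765614 × 10^-4
  → Var(ȳ_str) = 0.0065334447.
Var(ȳ_srs) = (1 − 3257/27574)·28.89/3257 = 0.0078223998.
deff = 0.0065334447 / 0.0078223998 = 0.8352.

0.8352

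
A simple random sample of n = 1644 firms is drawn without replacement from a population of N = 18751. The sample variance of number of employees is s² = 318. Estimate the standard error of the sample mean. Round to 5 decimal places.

0.42009

Under SRS without replacement, Var(ȳ) = (1 − f)·s²/n with f = n/N = 1644/18751 = 0.08767532.
Var(ȳ) = (1 − 0.08767532)·318/1644 = 0.91232468·0.19343066 = 0.17647156.
SE(ȳ) = √(0.17647156) = 0.42009.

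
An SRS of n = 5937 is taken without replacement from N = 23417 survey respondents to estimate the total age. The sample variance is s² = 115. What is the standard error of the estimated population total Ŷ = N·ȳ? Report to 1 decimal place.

2815.8

Var(Ŷ) = N²·Var(ȳ) = N²·(1 − n/N)·s²/n.
f = 5937/23417 = 0.25353376; Var(ȳ) = 0.74646624·115/5937 = 0.01445909.
Var(Ŷ) = 23417² · 0.01445909 = 7.9287272 × 10^6.
SE(Ŷ) = √(7.9287272 × 10^6) = 2815.8.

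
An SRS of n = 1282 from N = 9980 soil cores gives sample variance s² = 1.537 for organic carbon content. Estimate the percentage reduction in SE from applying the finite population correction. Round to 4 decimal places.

6.6435

f = n/N = 1282/9980 = 0.12845691.
SE_no-fpc = √(s²/n) = 0.03462525; SE_fpc = √((1−f)s²/n) = 0.032324912.
Ratio = √(1−f) = 0.93356472. Reduction = 100·(1 − 0.93356472) = 6.6435%.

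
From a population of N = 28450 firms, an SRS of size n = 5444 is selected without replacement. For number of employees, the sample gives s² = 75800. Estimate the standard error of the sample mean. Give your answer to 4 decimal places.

3.3555

Under SRS without replacement, Var(ȳ) = (1 − f)·s²/n with f = n/N = 5444/28450 = 0.19135325.
Var(ȳ) = (1 − 0.19135325)·75800/5444 = 0.80864675·13.923586 = 11.259262.
SE(ȳ) = √(11.259262) = 3.3555.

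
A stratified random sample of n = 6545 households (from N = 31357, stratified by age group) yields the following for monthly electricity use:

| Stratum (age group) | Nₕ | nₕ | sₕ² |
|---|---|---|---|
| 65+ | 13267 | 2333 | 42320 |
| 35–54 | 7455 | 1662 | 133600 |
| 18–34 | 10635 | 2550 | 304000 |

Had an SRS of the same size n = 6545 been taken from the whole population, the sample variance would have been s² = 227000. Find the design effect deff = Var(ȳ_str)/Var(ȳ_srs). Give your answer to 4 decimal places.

0.6060

Var(ȳ_str) = Σ Wₕ²(1−fₕ)sₕ²/nₕ with Wₕ = Nₕ/31357:
  65+: (13267/31357)²·(1−2333/13267)·42320/2333 = 2.6761701
  35–54: (7455/31357)²·(1−1662/7455)·133600/1662 = 3.5306739
  18–34: (10635/31357)²·(1−2550/10635)·304000/2550 = 10.42514
  → Var(ȳ_str) = 16.631984.
Var(ȳ_srs) = (1 − 6545/31357)·227000/6545 = 27.443751.
deff = 16.631984 / 27.443751 = 0.6060.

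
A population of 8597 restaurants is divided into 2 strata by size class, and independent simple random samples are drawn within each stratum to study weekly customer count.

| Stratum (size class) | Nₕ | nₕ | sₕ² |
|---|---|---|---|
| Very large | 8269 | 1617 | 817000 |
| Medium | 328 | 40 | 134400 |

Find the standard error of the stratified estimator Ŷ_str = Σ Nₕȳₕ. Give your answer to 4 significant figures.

167700

Var(Ŷ_str) = Σₕ Nₕ²(1 − fₕ)sₕ²/nₕ.
Very large: 8269²·(1 − 1617/8269)·817000/1617 = 2.7791838 × 10^10.
Medium: 328²·(1 − 40/328)·134400/40 = 3.1739904 × 10^8.
Sum = 2.8109237 × 10^10.
SE = √(2.8109237 × 10^10) = 167700.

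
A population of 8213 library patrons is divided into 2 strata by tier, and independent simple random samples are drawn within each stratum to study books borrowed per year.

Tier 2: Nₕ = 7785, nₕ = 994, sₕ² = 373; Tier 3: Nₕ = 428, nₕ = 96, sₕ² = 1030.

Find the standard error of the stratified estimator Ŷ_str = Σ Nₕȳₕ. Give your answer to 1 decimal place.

4622.0

Var(Ŷ_str) = Σₕ Nₕ²(1 − fₕ)sₕ²/nₕ.
Tier 2: 7785²·(1 − 994/7785)·373/994 = 1.9838772 × 10^7.
Tier 3: 428²·(1 − 96/428)·1030/96 = 1.5245717 × 10^6.
Sum = 2.1363344 × 10^7.
SE = √(2.1363344 × 10^7) = 4622.0.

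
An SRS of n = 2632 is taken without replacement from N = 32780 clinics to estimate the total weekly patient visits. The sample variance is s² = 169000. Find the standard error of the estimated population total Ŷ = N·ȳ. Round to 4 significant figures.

251900

Var(Ŷ) = N²·Var(ȳ) = N²·(1 − n/N)·s²/n.
f = 2632/32780 = 0.08029286; Var(ȳ) = 0.91970714·169000/2632 = 59.054144.
Var(Ŷ) = 32780² · 59.054144 = 6.3455355 × 10^10.
SE(Ŷ) = √(6.3455355 × 10^10) = 251900.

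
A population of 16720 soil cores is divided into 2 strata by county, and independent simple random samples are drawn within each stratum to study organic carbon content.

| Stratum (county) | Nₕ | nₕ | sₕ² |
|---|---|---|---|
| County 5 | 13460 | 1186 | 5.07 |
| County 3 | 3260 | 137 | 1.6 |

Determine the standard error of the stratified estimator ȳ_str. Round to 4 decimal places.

0.0543

Var(ȳ_str) = Σₕ Wₕ²(1 − fₕ)sₕ²/nₕ with Wₕ = Nₕ/N, N = 16720.
County 5: Wₕ = 0.80502392; term = 0.80502392²·(1 − 0.08811293)·5.07/1186 = 0.0025262824.
County 3: Wₕ = 0.19497608; term = 0.19497608²·(1 − 0.04202454)·1.6/137 = 4.2532063 × 10^-4.
Sum = 0.002951603.
SE = √(0.002951603) = 0.0543.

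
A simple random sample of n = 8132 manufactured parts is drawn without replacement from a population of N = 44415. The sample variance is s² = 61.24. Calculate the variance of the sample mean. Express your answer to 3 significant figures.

0.00615

Under SRS without replacement, Var(ȳ) = (1 − f)·s²/n with f = n/N = 8132/44415 = 0.18309130.
Var(ȳ) = (1 − 0.18309130)·61.24/8132 = 0.81690870·0.0075307427 = 0.0061519293.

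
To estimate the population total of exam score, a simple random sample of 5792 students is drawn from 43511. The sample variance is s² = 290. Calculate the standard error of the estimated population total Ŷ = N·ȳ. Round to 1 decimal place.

Var(Ŷ) = N²·Var(ȳ) = N²·(1 − n/N)·s²/n.
f = 5792/43511 = 0.13311576; Var(ȳ) = 0.86688424·290/5792 = 0.04340408.
Var(Ŷ) = 43511² · 0.04340408 = 8.2172913 × 10^7.
SE(Ŷ) = √(8.2172913 × 10^7) = 9064.9.

9064.9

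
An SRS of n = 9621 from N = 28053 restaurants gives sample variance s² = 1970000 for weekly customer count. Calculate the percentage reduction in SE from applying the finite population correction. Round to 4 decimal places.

f = n/N = 9621/28053 = 0.34295797.
SE_no-fpc = √(s²/n) = 14.309452; SE_fpc = √((1−f)s²/n) = 11.598974.
Ratio = √(1−f) = 0.81058129. Reduction = 100·(1 − 0.81058129) = 18.9419%.

18.9419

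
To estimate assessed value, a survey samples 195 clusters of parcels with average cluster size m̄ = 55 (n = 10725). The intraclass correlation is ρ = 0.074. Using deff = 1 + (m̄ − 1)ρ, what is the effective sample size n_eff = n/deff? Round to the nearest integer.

2147

deff = 1 + (55 − 1)·0.074 = 1 + 3.996 = 4.996.
n_eff = 10725 / 4.996 = 2147.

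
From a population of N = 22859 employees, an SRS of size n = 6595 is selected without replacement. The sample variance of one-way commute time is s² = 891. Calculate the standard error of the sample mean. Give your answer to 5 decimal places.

Under SRS without replacement, Var(ȳ) = (1 − f)·s²/n with f = n/N = 6595/22859 = 0.28850781.
Var(ȳ) = (1 − 0.28850781)·891/6595 = 0.71149219·0.13510235 = 0.096124267.
SE(ȳ) = √(0.096124267) = 0.31004.

0.31004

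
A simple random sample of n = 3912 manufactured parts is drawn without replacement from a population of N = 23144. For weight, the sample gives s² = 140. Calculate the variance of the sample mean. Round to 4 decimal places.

0.0297

Under SRS without replacement, Var(ȳ) = (1 − f)·s²/n with f = n/N = 3912/23144 = 0.16902869.
Var(ȳ) = (1 − 0.16902869)·140/3912 = 0.83097131·0.035787321 = 0.029738237.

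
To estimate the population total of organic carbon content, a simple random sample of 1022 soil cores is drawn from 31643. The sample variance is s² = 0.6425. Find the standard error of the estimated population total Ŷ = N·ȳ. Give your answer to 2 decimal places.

Var(Ŷ) = N²·Var(ȳ) = N²·(1 − n/N)·s²/n.
f = 1022/31643 = 0.03229782; Var(ȳ) = 0.96770218·0.6425/1022 = 6.0836463 × 10^-4.
Var(Ŷ) = 31643² · (6.0836463 × 10^-4) = 609143.
SE(Ŷ) = √(609143) = 780.48.

780.48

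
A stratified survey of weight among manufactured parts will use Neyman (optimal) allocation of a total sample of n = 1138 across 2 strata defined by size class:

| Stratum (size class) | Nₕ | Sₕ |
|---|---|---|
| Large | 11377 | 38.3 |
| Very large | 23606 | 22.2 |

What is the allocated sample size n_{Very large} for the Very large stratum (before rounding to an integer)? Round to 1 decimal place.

Neyman allocation: nₕ = n·NₕSₕ / Σⱼ NⱼSⱼ.
Σ NⱼSⱼ = 11377·38.3 + 23606·22.2 = 959792.3.
n_{Very large} = 1138·23606·22.2 / 959792.3 = 621.4.

621.4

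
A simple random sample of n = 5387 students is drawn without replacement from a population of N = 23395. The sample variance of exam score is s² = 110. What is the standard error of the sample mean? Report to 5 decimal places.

Under SRS without replacement, Var(ȳ) = (1 − f)·s²/n with f = n/N = 5387/23395 = 0.23026288.
Var(ȳ) = (1 − 0.23026288)·110/5387 = 0.76973712·0.020419528 = 0.015717669.
SE(ȳ) = √(0.015717669) = 0.12537.

0.12537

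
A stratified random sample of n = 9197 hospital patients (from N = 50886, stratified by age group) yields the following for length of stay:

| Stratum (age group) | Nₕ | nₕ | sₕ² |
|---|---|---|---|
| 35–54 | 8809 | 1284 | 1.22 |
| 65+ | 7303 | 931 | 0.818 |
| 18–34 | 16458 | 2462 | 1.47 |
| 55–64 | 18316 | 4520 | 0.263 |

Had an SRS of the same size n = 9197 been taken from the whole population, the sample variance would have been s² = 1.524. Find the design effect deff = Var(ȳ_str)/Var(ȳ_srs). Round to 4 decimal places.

0.7286

Var(ȳ_str) = Σ Wₕ²(1−fₕ)sₕ²/nₕ with Wₕ = Nₕ/50886:
  35–54: (8809/50886)²·(1−1284/8809)·1.22/1284 = 2.4323793 × 10^-5
  65+: (7303/50886)²·(1−931/7303)·0.818/931 = 1.579007 × 10^-5
  18–34: (16458/50886)²·(1−2462/16458)·1.47/2462 = 5.3114568 × 10^-5
  55–64: (18316/50886)²·(1−4520/18316)·0.263/4520 = 5.6781192 × 10^-6
  → Var(ȳ_str) = 9.890655 × 10^-5.
Var(ȳ_srs) = (1 − 9197/50886)·1.524/9197 = 1.3575691 × 10^-4.
deff = (9.890655 × 10^-5) / (1.3575691 × 10^-4) = 0.7286.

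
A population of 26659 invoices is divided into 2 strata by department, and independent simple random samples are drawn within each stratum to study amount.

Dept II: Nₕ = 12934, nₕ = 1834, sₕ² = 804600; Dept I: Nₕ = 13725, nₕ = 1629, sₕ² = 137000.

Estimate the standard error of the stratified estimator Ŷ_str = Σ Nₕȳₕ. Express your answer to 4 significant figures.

Var(Ŷ_str) = Σₕ Nₕ²(1 − fₕ)sₕ²/nₕ.
Dept II: 12934²·(1 − 1834/12934)·804600/1834 = 6.2984913 × 10^10.
Dept I: 13725²·(1 − 1629/13725)·137000/1629 = 1.3962192 × 10^10.
Sum = 7.6947105 × 10^10.
SE = √(7.6947105 × 10^10) = 277400.

277400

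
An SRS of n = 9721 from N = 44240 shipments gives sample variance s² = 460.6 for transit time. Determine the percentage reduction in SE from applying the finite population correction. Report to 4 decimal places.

11.6673

f = n/N = 9721/44240 = 0.21973327.
SE_no-fpc = √(s²/n) = 0.21767397; SE_fpc = √((1−f)s²/n) = 0.19227731.
Ratio = √(1−f) = 0.88332708. Reduction = 100·(1 − 0.88332708) = 11.6673%.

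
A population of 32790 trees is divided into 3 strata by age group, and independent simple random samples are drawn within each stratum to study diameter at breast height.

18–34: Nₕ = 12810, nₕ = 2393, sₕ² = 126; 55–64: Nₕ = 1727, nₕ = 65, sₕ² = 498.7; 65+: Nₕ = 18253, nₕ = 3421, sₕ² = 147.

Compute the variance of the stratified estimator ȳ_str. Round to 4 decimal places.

Var(ȳ_str) = Σₕ Wₕ²(1 − fₕ)sₕ²/nₕ with Wₕ = Nₕ/N, N = 32790.
18–34: Wₕ = 0.39066789; term = 0.39066789²·(1 − 0.18680718)·126/2393 = 0.0065348678.
55–64: Wₕ = 0.05266850; term = 0.05266850²·(1 − 0.03763752)·498.7/65 = 0.020481725.
65+: Wₕ = 0.55666362; term = 0.55666362²·(1 − 0.18742125)·147/3421 = 0.010819704.
Sum = 0.037836297.

0.0378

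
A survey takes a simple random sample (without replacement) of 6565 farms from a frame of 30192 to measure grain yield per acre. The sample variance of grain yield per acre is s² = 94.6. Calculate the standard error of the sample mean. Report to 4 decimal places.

0.1062

Under SRS without replacement, Var(ȳ) = (1 − f)·s²/n with f = n/N = 6565/30192 = 0.21744171.
Var(ȳ) = (1 − 0.21744171)·94.6/6565 = 0.78255829·0.014409749 = 0.011276468.
SE(ȳ) = √(0.011276468) = 0.1062.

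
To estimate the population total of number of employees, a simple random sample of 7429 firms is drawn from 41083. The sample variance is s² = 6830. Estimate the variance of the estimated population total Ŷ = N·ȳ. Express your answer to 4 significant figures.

Var(Ŷ) = N²·Var(ȳ) = N²·(1 − n/N)·s²/n.
f = 7429/41083 = 0.18082905; Var(ȳ) = 0.81917095·6830/7429 = 0.75312122.
Var(Ŷ) = 41083² · 0.75312122 = 1.2711277 × 10^9.

1.271 × 10^9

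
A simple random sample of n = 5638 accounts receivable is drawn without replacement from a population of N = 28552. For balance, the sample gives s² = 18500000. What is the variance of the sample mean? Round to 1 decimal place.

2633.4

Under SRS without replacement, Var(ȳ) = (1 − f)·s²/n with f = n/N = 5638/28552 = 0.19746428.
Var(ȳ) = (1 − 0.19746428)·18500000/5638 = 0.80253572·3281.3054 = 2633.3648.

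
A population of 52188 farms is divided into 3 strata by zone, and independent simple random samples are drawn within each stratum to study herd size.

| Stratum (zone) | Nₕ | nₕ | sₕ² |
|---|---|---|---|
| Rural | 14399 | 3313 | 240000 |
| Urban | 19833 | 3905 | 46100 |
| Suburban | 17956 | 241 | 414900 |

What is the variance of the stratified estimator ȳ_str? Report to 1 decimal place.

Var(ȳ_str) = Σₕ Wₕ²(1 − fₕ)sₕ²/nₕ with Wₕ = Nₕ/N, N = 52188.
Rural: Wₕ = 0.27590634; term = 0.27590634²·(1 − 0.23008542)·240000/3313 = 4.2457626.
Urban: Wₕ = 0.38002989; term = 0.38002989²·(1 − 0.19689407)·46100/3905 = 1.3692673.
Suburban: Wₕ = 0.34406377; term = 0.34406377²·(1 − 0.01342170)·414900/241 = 201.0647.
Sum = 206.67973.

206.7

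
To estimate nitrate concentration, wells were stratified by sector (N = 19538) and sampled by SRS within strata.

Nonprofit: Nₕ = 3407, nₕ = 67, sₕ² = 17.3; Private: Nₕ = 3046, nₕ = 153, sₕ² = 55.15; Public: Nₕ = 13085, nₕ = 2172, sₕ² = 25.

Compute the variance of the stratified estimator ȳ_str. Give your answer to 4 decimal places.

0.0203

Var(ȳ_str) = Σₕ Wₕ²(1 − fₕ)sₕ²/nₕ with Wₕ = Nₕ/N, N = 19538.
Nonprofit: Wₕ = 0.17437813; term = 0.17437813²·(1 − 0.01966539)·17.3/67 = 0.0076971454.
Private: Wₕ = 0.15590132; term = 0.15590132²·(1 − 0.05022981)·55.15/153 = 0.0083209365.
Public: Wₕ = 0.66972054; term = 0.66972054²·(1 − 0.16599159)·25/2172 = 0.0043056414.
Sum = 0.020323723.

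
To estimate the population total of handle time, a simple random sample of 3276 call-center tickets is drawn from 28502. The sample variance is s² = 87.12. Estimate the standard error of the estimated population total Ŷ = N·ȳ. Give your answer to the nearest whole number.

Var(Ŷ) = N²·Var(ȳ) = N²·(1 − n/N)·s²/n.
f = 3276/28502 = 0.11493930; Var(ȳ) = 0.88506070·87.12/3276 = 0.023536779.
Var(Ŷ) = 28502² · 0.023536779 = 1.9120432 × 10^7.
SE(Ŷ) = √(1.9120432 × 10^7) = 4373.

4373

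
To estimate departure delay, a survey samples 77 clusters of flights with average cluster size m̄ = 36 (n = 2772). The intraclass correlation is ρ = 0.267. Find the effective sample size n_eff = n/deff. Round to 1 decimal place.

deff = 1 + (36 − 1)·0.267 = 1 + 9.345 = 10.345.
n_eff = 2772 / 10.345 = 268.0.

268.0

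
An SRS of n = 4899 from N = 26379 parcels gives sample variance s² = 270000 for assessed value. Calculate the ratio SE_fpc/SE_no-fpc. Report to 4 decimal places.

f = n/N = 4899/26379 = 0.18571591.
SE_no-fpc = √(s²/n) = 7.4238325; SE_fpc = √((1−f)s²/n) = 6.699095.
Ratio = √(1−f) = 0.90237691.

0.9024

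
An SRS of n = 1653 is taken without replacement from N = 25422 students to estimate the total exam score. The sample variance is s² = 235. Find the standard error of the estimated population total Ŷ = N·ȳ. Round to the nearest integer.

9268

Var(Ŷ) = N²·Var(ȳ) = N²·(1 − n/N)·s²/n.
f = 1653/25422 = 0.06502242; Var(ȳ) = 0.93497758·235/1653 = 0.1329218.
Var(Ŷ) = 25422² · 0.1329218 = 8.5904446 × 10^7.
SE(Ŷ) = √(8.5904446 × 10^7) = 9268.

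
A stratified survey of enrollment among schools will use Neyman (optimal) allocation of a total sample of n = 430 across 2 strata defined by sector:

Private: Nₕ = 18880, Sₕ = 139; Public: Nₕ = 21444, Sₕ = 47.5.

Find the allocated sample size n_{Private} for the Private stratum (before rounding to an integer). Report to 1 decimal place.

Neyman allocation: nₕ = n·NₕSₕ / Σⱼ NⱼSⱼ.
Σ NⱼSⱼ = 18880·139 + 21444·47.5 = 3.64291 × 10^6.
n_{Private} = 430·18880·139 / (3.64291 × 10^6) = 309.8.

309.8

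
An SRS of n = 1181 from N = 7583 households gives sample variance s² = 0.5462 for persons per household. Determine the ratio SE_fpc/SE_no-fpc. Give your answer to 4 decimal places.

0.9188

f = n/N = 1181/7583 = 0.15574311.
SE_no-fpc = √(s²/n) = 0.021505567; SE_fpc = √((1−f)s²/n) = 0.019760058.
Ratio = √(1−f) = 0.91883453.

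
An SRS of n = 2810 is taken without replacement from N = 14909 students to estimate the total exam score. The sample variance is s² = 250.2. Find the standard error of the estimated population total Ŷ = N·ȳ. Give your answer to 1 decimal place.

4007.6

Var(Ŷ) = N²·Var(ȳ) = N²·(1 − n/N)·s²/n.
f = 2810/14909 = 0.18847676; Var(ȳ) = 0.81152324·250.2/2810 = 0.072257336.
Var(Ŷ) = 14909² · 0.072257336 = 1.6061236 × 10^7.
SE(Ŷ) = √(1.6061236 × 10^7) = 4007.6.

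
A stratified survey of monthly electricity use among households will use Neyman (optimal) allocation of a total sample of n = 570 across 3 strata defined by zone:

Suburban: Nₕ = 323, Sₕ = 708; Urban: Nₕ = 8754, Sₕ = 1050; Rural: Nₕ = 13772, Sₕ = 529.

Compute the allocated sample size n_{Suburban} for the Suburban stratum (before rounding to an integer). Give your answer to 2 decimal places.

Neyman allocation: nₕ = n·NₕSₕ / Σⱼ NⱼSⱼ.
Σ NⱼSⱼ = 323·708 + 8754·1050 + 13772·529 = 1.6705772 × 10^7.
n_{Suburban} = 570·323·708 / (1.6705772 × 10^7) = 7.80.

7.80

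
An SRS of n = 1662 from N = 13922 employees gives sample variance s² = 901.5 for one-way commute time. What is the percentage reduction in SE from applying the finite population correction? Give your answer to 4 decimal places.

6.1586

f = n/N = 1662/13922 = 0.11937940.
SE_no-fpc = √(s²/n) = 0.73649085; SE_fpc = √((1−f)s²/n) = 0.69113323.
Ratio = √(1−f) = 0.93841387. Reduction = 100·(1 − 0.93841387) = 6.1586%.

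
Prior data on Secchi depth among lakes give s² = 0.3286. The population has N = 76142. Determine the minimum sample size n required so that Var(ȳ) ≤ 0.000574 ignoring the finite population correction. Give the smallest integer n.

Without fpc, n₀ = s²/D = 0.3286/0.000574 = 572.4739.
Rounding up, n = 573.

573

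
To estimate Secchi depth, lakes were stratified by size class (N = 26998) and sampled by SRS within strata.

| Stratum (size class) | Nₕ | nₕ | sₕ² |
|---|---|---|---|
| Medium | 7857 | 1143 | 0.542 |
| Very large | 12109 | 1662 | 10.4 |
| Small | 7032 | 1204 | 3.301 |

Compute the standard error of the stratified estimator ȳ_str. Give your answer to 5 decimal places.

Var(ȳ_str) = Σₕ Wₕ²(1 − fₕ)sₕ²/nₕ with Wₕ = Nₕ/N, N = 26998.
Medium: Wₕ = 0.29102156; term = 0.29102156²·(1 − 0.14547537)·0.542/1143 = 3.4318473 × 10^-5.
Very large: Wₕ = 0.44851470; term = 0.44851470²·(1 − 0.13725328)·10.4/1662 = 0.001086023.
Small: Wₕ = 0.26046374; term = 0.26046374²·(1 − 0.17121729)·3.301/1204 = 1.5415381 × 10^-4.
Sum = 0.0012744953.
SE = √(0.0012744953) = 0.03570.

0.03570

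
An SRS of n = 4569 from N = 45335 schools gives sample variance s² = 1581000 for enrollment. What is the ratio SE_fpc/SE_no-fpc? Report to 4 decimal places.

f = n/N = 4569/45335 = 0.10078306.
SE_no-fpc = √(s²/n) = 18.601817; SE_fpc = √((1−f)s²/n) = 17.639554.
Ratio = √(1−f) = 0.94827050.

0.9483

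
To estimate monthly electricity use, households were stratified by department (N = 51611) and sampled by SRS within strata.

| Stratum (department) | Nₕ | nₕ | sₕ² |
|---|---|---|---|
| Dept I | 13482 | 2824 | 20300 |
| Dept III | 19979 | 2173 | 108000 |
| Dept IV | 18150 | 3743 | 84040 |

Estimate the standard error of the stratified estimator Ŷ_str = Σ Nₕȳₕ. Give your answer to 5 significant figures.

Var(Ŷ_str) = Σₕ Nₕ²(1 − fₕ)sₕ²/nₕ.
Dept I: 13482²·(1 − 2824/13482)·20300/2824 = 1.0329074 × 10^9.
Dept III: 19979²·(1 − 2173/19979)·108000/2173 = 1.7680891 × 10^10.
Dept IV: 18150²·(1 − 3743/18150)·84040/3743 = 5.8710584 × 10^9.
Sum = 2.4584857 × 10^10.
SE = √(2.4584857 × 10^10) = 156800.

156800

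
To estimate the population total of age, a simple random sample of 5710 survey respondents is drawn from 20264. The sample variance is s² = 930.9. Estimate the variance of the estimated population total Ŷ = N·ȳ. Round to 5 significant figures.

4.8081 × 10^7

Var(Ŷ) = N²·Var(ȳ) = N²·(1 − n/N)·s²/n.
f = 5710/20264 = 0.28178050; Var(ȳ) = 0.71821950·930.9/5710 = 0.11709116.
Var(Ŷ) = 20264² · 0.11709116 = 4.8081107 × 10^7.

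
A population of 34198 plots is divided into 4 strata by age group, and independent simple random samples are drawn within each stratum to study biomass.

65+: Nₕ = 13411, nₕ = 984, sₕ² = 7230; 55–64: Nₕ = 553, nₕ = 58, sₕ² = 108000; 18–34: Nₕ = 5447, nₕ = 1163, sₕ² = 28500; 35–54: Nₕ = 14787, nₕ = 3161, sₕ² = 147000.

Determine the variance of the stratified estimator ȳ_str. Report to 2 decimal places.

Var(ȳ_str) = Σₕ Wₕ²(1 − fₕ)sₕ²/nₕ with Wₕ = Nₕ/N, N = 34198.
65+: Wₕ = 0.39215744; term = 0.39215744²·(1 − 0.07337260)·7230/984 = 1.0470544.
55–64: Wₕ = 0.01617054; term = 0.01617054²·(1 − 0.10488246)·108000/58 = 0.43583758.
18–34: Wₕ = 0.15927832; term = 0.15927832²·(1 − 0.21351202)·28500/1163 = 0.48895689.
35–54: Wₕ = 0.43239371; term = 0.43239371²·(1 − 0.21376885)·147000/3161 = 6.8359962.
Sum = 8.8078451.

8.81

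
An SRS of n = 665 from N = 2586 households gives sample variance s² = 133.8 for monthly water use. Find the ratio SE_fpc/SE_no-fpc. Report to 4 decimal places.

0.8619

f = n/N = 665/2586 = 0.25715391.
SE_no-fpc = √(s²/n) = 0.44855658; SE_fpc = √((1−f)s²/n) = 0.38660428.
Ratio = √(1−f) = 0.86188520.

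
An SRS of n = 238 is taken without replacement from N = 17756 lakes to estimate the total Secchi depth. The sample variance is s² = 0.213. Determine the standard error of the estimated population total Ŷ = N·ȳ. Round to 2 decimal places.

527.61

Var(Ŷ) = N²·Var(ȳ) = N²·(1 − n/N)·s²/n.
f = 238/17756 = 0.01340392; Var(ȳ) = 0.98659608·0.213/238 = 8.8296204 × 10^-4.
Var(Ŷ) = 17756² · (8.8296204 × 10^-4) = 278376.33.
SE(Ŷ) = √(278376.33) = 527.61.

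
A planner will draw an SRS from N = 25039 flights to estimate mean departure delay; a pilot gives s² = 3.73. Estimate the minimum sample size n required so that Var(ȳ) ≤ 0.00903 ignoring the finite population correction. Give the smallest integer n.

Without fpc, n₀ = s²/D = 3.73/0.00903 = 413.0676.
Rounding up, n = 414.

414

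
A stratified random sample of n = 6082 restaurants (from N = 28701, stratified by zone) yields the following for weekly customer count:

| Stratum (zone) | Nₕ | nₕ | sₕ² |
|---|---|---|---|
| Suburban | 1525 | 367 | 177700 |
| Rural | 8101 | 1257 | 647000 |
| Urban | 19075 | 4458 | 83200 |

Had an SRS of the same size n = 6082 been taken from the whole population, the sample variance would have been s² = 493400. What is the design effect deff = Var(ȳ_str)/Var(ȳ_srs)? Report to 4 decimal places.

Var(ȳ_str) = Σ Wₕ²(1−fₕ)sₕ²/nₕ with Wₕ = Nₕ/28701:
  Suburban: (1525/28701)²·(1−367/1525)·177700/367 = 1.03802
  Rural: (8101/28701)²·(1−1257/8101)·647000/1257 = 34.643645
  Urban: (19075/28701)²·(1−4458/19075)·83200/4458 = 6.3170163
  → Var(ȳ_str) = 41.998681.
Var(ȳ_srs) = (1 − 6082/28701)·493400/6082 = 63.933591.
deff = 41.998681 / 63.933591 = 0.6569.

0.6569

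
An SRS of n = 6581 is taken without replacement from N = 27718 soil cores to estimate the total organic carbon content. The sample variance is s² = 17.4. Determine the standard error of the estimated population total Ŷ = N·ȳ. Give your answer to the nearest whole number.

Var(Ŷ) = N²·Var(ȳ) = N²·(1 − n/N)·s²/n.
f = 6581/27718 = 0.23742694; Var(ȳ) = 0.76257306·17.4/6581 = 0.0020162242.
Var(Ŷ) = 27718² · 0.0020162242 = 1.5490399 × 10^6.
SE(Ŷ) = √(1.5490399 × 10^6) = 1245.

1245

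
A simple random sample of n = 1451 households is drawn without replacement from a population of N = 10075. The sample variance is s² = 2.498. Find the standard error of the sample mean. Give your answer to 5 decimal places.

Under SRS without replacement, Var(ȳ) = (1 − f)·s²/n with f = n/N = 1451/10075 = 0.14401985.
Var(ȳ) = (1 − 0.14401985)·2.498/1451 = 0.85598015·0.0017215713 = 0.0014736309.
SE(ȳ) = √(0.0014736309) = 0.03839.

0.03839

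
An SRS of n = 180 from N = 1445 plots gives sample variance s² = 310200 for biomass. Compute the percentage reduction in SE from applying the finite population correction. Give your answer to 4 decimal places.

6.4354

f = n/N = 180/1445 = 0.12456747.
SE_no-fpc = √(s²/n) = 41.51305; SE_fpc = √((1−f)s²/n) = 38.841499.
Ratio = √(1−f) = 0.93564551. Reduction = 100·(1 − 0.93564551) = 6.4354%.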